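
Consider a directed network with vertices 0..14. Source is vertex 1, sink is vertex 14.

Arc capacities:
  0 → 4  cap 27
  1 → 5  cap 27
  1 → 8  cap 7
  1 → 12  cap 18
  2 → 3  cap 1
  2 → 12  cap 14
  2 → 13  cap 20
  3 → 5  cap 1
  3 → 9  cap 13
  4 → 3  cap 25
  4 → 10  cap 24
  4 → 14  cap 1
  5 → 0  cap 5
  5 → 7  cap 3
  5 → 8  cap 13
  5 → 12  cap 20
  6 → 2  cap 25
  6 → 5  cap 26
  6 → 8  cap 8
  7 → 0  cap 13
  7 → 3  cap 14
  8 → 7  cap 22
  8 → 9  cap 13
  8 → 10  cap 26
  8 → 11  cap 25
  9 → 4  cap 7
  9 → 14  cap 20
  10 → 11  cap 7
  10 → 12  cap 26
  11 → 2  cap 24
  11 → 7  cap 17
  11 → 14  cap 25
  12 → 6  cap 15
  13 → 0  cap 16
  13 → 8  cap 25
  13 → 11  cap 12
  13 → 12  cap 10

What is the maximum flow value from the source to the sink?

Maximum flow value: 43

augment #1: 1→8→9→14 bottleneck 7, total now 7
augment #2: 1→5→0→4→14 bottleneck 1, total now 8
augment #3: 1→5→8→9→14 bottleneck 6, total now 14
augment #4: 1→5→8→11→14 bottleneck 7, total now 21
augment #5: 1→5→7→3→9→14 bottleneck 3, total now 24
augment #6: 1→12→6→8→11→14 bottleneck 8, total now 32
augment #7: 1→5→0→4→3→9→14 bottleneck 4, total now 36
augment #8: 1→12→6→2→13→11→14 bottleneck 7, total now 43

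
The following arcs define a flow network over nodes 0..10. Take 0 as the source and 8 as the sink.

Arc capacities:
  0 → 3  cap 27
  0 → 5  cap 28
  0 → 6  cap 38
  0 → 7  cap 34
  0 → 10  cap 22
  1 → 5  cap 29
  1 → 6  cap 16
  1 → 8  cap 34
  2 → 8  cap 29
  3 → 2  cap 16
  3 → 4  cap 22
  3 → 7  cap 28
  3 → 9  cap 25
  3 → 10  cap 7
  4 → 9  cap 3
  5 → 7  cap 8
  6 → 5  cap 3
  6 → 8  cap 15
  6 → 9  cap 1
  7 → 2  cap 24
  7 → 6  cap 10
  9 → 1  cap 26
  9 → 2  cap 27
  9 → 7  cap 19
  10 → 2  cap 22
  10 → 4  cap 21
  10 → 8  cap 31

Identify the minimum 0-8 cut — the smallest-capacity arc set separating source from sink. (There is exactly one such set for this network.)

Min-cut arcs: {(0,3), (0,10), (6,8), (6,9), (7,2)} (total capacity 89)

augment #1: 0→6→8 push 15
augment #2: 0→10→8 push 22
augment #3: 0→3→2→8 push 16
augment #4: 0→3→10→8 push 7
augment #5: 0→7→2→8 push 13
augment #6: 0→3→9→1→8 push 4
augment #7: 0→6→9→1→8 push 1
augment #8: 0→7→2→3→9→1→8 push 11
max flow = 89; residual-reachable set from 0 gives S-side
cut edges (S→T): {(0,3), (0,10), (6,8), (6,9), (7,2)} total cap 89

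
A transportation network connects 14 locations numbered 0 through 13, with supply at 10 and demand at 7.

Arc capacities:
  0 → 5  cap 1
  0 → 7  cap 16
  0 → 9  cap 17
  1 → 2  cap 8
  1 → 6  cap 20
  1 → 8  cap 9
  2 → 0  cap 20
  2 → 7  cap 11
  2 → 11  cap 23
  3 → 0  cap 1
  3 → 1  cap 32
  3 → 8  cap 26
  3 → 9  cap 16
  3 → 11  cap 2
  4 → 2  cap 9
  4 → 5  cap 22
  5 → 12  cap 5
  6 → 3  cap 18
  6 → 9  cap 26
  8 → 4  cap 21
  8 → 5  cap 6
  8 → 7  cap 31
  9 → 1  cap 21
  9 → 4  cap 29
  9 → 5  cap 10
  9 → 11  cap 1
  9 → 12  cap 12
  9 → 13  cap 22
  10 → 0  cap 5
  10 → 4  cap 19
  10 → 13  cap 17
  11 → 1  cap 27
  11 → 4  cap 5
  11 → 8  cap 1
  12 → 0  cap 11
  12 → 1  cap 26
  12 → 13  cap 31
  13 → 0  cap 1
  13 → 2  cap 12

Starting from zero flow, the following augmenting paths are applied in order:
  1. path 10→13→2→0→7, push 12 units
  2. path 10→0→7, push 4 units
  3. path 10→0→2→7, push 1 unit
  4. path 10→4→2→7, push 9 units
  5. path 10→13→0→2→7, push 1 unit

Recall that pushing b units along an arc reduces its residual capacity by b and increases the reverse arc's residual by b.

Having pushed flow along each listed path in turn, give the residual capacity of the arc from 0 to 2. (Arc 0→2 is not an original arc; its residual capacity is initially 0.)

Residual capacity of (0,2): 10

after path 1 (10→13→2→0→7, push 12): res(0,2)=12
after path 2 (10→0→7, push 4): res(0,2)=12
after path 3 (10→0→2→7, push 1): res(0,2)=11
after path 4 (10→4→2→7, push 9): res(0,2)=11
after path 5 (10→13→0→2→7, push 1): res(0,2)=10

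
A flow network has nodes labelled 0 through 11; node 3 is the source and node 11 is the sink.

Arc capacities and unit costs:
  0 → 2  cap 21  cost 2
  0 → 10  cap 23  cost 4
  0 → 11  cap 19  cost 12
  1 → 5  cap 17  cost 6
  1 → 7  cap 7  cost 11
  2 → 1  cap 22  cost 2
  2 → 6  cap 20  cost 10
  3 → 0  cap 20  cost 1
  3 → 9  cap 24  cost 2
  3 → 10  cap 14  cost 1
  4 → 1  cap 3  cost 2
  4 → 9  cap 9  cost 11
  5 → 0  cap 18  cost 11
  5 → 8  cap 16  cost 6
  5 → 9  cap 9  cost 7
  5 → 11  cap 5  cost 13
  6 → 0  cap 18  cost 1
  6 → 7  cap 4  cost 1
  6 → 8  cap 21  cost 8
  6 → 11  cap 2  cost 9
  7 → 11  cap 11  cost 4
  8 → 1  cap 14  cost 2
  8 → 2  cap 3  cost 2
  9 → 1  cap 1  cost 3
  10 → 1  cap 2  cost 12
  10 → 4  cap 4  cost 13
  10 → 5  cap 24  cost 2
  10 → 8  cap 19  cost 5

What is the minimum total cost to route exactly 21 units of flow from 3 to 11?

shortest-cost path #1: 3→0→11 push 19 @ unit cost 13 (adds 247)
shortest-cost path #2: 3→10→5→11 push 2 @ unit cost 16 (adds 32)
total cost = 279

Minimum cost for 21 units: 279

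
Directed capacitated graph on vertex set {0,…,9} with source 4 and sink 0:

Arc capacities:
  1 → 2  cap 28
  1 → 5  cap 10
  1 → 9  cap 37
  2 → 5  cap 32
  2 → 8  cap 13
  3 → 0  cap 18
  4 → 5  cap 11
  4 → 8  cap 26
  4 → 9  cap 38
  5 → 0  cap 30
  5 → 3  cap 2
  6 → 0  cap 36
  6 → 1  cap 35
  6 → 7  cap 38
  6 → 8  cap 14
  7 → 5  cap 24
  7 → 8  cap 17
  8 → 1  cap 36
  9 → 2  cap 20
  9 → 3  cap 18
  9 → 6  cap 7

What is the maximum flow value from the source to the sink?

augment #1: 4→5→0 bottleneck 11, total now 11
augment #2: 4→9→3→0 bottleneck 18, total now 29
augment #3: 4→9→6→0 bottleneck 7, total now 36
augment #4: 4→8→1→5→0 bottleneck 10, total now 46
augment #5: 4→9→2→5→0 bottleneck 9, total now 55

Maximum flow value: 55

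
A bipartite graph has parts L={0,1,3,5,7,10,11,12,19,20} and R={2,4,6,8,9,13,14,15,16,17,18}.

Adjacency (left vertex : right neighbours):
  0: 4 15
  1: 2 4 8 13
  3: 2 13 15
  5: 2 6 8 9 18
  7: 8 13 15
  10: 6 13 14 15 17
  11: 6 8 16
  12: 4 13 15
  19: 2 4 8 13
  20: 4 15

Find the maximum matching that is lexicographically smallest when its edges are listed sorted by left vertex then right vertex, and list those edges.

Lex-smallest maximum matching: {(0,4), (1,2), (3,13), (5,6), (7,8), (10,14), (11,16), (12,15)}

|M| = 8 (so the lex-smallest maximum matching has 8 edges)
process left vertices in ascending order; for each, take the smallest-labelled available neighbour that still permits 8 edges overall, or leave it unmatched if none does
lex-smallest matching: {0-4, 1-2, 3-13, 5-6, 7-8, 10-14, 11-16, 12-15}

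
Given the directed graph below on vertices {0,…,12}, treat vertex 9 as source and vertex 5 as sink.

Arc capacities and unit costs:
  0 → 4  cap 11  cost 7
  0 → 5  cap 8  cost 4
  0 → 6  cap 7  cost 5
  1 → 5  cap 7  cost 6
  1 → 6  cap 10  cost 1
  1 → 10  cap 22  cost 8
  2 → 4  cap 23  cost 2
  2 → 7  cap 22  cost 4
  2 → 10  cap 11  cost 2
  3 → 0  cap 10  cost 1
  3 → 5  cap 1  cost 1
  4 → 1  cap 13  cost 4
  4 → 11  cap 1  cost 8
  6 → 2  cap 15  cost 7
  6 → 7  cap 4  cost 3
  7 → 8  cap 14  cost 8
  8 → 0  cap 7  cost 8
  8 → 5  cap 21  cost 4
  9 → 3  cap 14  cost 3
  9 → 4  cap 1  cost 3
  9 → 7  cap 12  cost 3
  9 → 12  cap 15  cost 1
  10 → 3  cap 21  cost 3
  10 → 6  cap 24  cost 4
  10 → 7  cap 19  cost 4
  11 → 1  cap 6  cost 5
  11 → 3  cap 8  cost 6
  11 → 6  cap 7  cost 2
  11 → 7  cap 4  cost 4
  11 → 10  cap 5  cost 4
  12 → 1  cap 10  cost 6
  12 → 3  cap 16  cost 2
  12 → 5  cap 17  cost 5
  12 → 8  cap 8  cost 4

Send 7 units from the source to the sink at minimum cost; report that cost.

shortest-cost path #1: 9→3→5 push 1 @ unit cost 4 (adds 4)
shortest-cost path #2: 9→12→5 push 6 @ unit cost 6 (adds 36)
total cost = 40

Minimum cost for 7 units: 40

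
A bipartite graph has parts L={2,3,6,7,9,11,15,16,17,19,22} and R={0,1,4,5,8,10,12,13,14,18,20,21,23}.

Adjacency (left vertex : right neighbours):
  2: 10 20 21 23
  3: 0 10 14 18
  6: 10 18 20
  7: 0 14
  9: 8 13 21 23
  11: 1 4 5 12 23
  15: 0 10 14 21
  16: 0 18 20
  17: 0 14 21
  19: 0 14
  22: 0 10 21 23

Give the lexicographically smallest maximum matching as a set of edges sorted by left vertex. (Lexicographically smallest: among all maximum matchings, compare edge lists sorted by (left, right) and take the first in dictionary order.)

Lex-smallest maximum matching: {(2,10), (3,0), (6,18), (7,14), (9,8), (11,1), (15,21), (16,20), (22,23)}

|M| = 9 (so the lex-smallest maximum matching has 9 edges)
process left vertices in ascending order; for each, take the smallest-labelled available neighbour that still permits 9 edges overall, or leave it unmatched if none does
lex-smallest matching: {2-10, 3-0, 6-18, 7-14, 9-8, 11-1, 15-21, 16-20, 22-23}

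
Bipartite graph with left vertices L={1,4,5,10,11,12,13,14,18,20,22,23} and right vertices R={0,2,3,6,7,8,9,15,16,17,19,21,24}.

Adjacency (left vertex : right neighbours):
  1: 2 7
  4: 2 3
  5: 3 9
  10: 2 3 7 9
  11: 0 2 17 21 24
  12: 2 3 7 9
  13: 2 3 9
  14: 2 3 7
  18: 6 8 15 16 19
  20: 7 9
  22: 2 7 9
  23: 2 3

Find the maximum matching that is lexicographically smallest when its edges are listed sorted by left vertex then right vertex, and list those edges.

|M| = 6 (so the lex-smallest maximum matching has 6 edges)
process left vertices in ascending order; for each, take the smallest-labelled available neighbour that still permits 6 edges overall, or leave it unmatched if none does
lex-smallest matching: {1-2, 4-3, 5-9, 10-7, 11-0, 18-6}

Lex-smallest maximum matching: {(1,2), (4,3), (5,9), (10,7), (11,0), (18,6)}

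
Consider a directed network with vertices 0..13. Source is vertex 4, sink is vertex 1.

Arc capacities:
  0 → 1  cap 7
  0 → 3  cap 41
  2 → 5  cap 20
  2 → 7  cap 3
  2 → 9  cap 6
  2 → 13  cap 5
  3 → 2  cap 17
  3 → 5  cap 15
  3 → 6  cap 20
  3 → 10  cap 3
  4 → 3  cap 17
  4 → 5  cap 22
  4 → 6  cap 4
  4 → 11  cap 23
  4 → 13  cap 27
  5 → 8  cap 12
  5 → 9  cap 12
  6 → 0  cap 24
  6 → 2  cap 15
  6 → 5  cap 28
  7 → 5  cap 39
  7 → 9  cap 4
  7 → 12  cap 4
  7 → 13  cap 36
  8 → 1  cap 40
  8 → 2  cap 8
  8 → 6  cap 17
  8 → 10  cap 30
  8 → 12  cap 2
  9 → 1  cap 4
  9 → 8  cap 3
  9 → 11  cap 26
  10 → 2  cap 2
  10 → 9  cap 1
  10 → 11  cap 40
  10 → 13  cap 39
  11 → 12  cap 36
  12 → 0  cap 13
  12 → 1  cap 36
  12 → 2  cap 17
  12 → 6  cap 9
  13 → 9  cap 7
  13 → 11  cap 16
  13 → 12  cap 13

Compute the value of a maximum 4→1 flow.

Maximum flow value: 62

augment #1: 4→5→8→1 bottleneck 12, total now 12
augment #2: 4→5→9→1 bottleneck 4, total now 16
augment #3: 4→6→0→1 bottleneck 4, total now 20
augment #4: 4→11→12→1 bottleneck 23, total now 43
augment #5: 4→13→12→1 bottleneck 13, total now 56
augment #6: 4→3→6→0→1 bottleneck 3, total now 59
augment #7: 4→5→9→8→1 bottleneck 3, total now 62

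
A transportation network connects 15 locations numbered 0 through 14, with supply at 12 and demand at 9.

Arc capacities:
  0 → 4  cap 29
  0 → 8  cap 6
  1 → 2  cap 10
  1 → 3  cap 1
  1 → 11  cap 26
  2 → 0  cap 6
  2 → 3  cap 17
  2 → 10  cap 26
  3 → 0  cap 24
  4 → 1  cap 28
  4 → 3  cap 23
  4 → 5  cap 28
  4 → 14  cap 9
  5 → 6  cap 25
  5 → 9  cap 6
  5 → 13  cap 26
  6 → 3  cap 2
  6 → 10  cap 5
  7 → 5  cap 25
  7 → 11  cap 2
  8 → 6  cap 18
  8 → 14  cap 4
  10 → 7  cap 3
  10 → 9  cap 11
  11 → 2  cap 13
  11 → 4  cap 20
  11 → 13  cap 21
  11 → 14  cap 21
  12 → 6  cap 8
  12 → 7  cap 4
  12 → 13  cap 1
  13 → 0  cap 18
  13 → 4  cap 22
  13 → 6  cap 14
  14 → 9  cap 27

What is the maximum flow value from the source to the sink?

augment #1: 12→6→10→9 bottleneck 5, total now 5
augment #2: 12→7→5→9 bottleneck 4, total now 9
augment #3: 12→13→4→5→9 bottleneck 1, total now 10
augment #4: 12→6→3→0→4→5→9 bottleneck 1, total now 11
augment #5: 12→6→3→0→4→14→9 bottleneck 1, total now 12

Maximum flow value: 12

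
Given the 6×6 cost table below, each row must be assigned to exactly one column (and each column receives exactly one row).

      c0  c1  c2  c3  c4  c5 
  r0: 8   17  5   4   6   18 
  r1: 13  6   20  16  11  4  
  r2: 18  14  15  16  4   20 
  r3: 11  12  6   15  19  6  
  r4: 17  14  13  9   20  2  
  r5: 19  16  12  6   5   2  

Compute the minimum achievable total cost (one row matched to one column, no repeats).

optimal assignment: row0→col0 (cost 8), row1→col1 (cost 6), row2→col4 (cost 4), row3→col2 (cost 6), row4→col5 (cost 2), row5→col3 (cost 6)
total = 8 + 6 + 4 + 6 + 2 + 6 = 32

Minimum assignment cost: 32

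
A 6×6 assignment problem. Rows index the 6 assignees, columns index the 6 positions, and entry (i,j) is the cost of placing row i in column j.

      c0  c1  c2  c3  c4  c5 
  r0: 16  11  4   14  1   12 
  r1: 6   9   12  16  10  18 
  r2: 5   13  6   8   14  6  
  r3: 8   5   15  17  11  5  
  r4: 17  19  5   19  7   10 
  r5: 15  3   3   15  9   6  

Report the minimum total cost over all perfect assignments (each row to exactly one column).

Minimum assignment cost: 28

optimal assignment: row0→col4 (cost 1), row1→col0 (cost 6), row2→col3 (cost 8), row3→col5 (cost 5), row4→col2 (cost 5), row5→col1 (cost 3)
total = 1 + 6 + 8 + 5 + 5 + 3 = 28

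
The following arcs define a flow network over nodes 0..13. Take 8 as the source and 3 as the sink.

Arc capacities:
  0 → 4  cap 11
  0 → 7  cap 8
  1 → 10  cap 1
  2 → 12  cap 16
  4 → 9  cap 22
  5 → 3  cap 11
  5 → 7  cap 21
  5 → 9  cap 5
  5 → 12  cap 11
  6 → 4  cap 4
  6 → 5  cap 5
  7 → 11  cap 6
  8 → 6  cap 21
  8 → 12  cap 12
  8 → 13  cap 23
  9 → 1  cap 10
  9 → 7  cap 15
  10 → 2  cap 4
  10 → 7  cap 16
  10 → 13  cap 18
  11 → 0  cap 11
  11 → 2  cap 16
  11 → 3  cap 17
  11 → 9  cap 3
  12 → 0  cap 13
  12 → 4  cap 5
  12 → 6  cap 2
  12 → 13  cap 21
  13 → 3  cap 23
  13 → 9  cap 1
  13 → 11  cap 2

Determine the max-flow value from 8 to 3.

Maximum flow value: 36

augment #1: 8→13→3 bottleneck 23, total now 23
augment #2: 8→6→5→3 bottleneck 5, total now 28
augment #3: 8→12→13→11→3 bottleneck 2, total now 30
augment #4: 8→12→0→7→11→3 bottleneck 6, total now 36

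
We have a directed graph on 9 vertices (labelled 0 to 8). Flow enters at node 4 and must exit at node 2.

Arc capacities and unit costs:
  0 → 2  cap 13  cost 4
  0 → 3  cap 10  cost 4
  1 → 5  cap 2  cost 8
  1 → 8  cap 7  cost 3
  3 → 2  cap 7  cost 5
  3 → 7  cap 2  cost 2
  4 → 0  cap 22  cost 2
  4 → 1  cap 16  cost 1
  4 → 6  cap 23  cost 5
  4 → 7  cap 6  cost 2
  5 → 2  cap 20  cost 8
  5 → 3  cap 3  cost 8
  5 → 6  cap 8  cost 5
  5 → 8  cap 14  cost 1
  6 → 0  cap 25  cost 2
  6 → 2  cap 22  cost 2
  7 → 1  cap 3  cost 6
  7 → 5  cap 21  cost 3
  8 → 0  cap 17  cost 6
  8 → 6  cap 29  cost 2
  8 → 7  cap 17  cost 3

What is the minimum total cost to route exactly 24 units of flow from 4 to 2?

Minimum cost for 24 units: 155

shortest-cost path #1: 4→0→2 push 13 @ unit cost 6 (adds 78)
shortest-cost path #2: 4→6→2 push 11 @ unit cost 7 (adds 77)
total cost = 155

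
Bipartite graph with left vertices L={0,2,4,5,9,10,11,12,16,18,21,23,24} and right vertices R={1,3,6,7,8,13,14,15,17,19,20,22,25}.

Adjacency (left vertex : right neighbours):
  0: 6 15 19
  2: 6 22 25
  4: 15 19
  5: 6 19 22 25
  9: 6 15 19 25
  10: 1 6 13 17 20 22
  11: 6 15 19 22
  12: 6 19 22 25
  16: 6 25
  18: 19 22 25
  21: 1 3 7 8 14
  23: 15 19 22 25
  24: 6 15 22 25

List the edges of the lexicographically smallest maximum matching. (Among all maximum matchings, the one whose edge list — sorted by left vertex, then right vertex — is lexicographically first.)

Lex-smallest maximum matching: {(0,6), (2,22), (4,15), (5,19), (9,25), (10,1), (21,3)}

|M| = 7 (so the lex-smallest maximum matching has 7 edges)
process left vertices in ascending order; for each, take the smallest-labelled available neighbour that still permits 7 edges overall, or leave it unmatched if none does
lex-smallest matching: {0-6, 2-22, 4-15, 5-19, 9-25, 10-1, 21-3}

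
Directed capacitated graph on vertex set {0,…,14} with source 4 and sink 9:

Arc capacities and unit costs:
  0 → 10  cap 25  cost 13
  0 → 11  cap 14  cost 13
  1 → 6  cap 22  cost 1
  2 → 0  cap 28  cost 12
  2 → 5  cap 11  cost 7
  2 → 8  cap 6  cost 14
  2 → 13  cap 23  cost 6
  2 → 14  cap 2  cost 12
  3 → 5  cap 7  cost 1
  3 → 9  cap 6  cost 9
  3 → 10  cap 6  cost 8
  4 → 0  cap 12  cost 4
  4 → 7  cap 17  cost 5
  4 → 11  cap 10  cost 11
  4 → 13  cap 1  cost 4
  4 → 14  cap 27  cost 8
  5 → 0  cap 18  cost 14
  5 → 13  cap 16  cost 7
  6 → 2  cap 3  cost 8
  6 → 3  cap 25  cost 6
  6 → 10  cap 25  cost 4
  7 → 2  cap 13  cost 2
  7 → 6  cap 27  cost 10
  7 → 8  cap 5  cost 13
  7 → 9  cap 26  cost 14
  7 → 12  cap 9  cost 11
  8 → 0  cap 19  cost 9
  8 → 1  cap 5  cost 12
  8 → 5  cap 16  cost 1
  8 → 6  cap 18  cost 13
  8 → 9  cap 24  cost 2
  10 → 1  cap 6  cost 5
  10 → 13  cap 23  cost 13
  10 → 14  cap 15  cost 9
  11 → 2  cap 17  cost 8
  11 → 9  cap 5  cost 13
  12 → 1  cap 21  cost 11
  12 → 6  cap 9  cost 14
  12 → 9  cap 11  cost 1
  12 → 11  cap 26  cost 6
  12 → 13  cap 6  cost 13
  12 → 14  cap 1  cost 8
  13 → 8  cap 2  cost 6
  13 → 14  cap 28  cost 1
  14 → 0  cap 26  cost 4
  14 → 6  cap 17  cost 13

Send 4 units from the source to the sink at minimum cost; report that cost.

shortest-cost path #1: 4→13→8→9 push 1 @ unit cost 12 (adds 12)
shortest-cost path #2: 4→7→12→9 push 3 @ unit cost 17 (adds 51)
total cost = 63

Minimum cost for 4 units: 63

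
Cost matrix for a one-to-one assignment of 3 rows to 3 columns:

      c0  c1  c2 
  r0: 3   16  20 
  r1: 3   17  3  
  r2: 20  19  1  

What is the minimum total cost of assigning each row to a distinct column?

optimal assignment: row0→col1 (cost 16), row1→col0 (cost 3), row2→col2 (cost 1)
total = 16 + 3 + 1 = 20

Minimum assignment cost: 20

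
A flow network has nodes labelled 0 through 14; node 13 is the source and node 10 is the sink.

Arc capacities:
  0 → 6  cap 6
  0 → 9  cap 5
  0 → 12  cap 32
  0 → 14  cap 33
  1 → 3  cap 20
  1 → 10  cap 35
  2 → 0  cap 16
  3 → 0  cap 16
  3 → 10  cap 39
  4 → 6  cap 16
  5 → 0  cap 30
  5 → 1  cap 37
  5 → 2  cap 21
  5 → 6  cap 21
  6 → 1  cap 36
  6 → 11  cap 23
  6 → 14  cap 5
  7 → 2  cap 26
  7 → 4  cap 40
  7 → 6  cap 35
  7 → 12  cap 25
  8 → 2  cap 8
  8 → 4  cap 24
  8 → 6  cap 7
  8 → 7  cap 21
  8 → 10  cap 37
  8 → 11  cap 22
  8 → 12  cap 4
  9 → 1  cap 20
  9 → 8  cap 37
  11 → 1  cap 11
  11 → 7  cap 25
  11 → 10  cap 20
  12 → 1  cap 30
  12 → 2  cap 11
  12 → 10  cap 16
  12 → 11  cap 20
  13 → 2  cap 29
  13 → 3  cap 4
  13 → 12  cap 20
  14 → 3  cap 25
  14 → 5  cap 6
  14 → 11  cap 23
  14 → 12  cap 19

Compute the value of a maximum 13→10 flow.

augment #1: 13→3→10 bottleneck 4, total now 4
augment #2: 13→12→10 bottleneck 16, total now 20
augment #3: 13→12→1→10 bottleneck 4, total now 24
augment #4: 13→2→0→6→1→10 bottleneck 6, total now 30
augment #5: 13→2→0→9→1→10 bottleneck 5, total now 35
augment #6: 13→2→0→12→1→10 bottleneck 5, total now 40

Maximum flow value: 40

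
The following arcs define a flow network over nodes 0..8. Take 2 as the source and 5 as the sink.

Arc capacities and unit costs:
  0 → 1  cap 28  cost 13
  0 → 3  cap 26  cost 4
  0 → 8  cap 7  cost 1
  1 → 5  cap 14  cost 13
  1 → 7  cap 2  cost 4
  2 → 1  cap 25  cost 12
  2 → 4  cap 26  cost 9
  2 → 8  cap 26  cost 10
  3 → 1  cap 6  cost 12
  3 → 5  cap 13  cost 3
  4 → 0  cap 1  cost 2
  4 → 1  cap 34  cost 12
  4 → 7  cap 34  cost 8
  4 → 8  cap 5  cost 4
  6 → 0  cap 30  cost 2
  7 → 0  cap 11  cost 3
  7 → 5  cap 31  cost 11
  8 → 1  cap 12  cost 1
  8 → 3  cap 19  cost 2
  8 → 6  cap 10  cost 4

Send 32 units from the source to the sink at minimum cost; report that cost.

Minimum cost for 32 units: 671

shortest-cost path #1: 2→8→3→5 push 13 @ unit cost 15 (adds 195)
shortest-cost path #2: 2→8→1→5 push 12 @ unit cost 24 (adds 288)
shortest-cost path #3: 2→1→5 push 2 @ unit cost 25 (adds 50)
shortest-cost path #4: 2→1→7→5 push 2 @ unit cost 27 (adds 54)
shortest-cost path #5: 2→4→7→5 push 3 @ unit cost 28 (adds 84)
total cost = 671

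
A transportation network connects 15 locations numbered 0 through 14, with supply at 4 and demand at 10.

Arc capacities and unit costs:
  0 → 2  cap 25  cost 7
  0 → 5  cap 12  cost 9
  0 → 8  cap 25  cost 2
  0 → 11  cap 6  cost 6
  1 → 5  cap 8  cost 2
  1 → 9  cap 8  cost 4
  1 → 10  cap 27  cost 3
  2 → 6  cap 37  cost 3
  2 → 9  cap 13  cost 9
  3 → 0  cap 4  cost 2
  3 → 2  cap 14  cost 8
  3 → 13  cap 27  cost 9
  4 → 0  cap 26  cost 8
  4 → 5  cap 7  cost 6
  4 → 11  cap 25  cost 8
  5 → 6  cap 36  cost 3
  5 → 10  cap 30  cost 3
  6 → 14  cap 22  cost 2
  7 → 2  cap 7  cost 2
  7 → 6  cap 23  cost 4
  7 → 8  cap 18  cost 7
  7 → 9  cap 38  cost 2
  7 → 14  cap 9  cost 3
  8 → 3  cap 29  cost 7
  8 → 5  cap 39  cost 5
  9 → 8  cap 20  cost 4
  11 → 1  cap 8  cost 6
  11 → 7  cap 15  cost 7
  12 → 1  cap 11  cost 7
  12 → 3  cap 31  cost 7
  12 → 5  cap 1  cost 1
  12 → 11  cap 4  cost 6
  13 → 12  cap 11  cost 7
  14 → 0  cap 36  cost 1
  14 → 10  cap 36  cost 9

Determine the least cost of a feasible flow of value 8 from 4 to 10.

shortest-cost path #1: 4→5→10 push 7 @ unit cost 9 (adds 63)
shortest-cost path #2: 4→11→1→10 push 1 @ unit cost 17 (adds 17)
total cost = 80

Minimum cost for 8 units: 80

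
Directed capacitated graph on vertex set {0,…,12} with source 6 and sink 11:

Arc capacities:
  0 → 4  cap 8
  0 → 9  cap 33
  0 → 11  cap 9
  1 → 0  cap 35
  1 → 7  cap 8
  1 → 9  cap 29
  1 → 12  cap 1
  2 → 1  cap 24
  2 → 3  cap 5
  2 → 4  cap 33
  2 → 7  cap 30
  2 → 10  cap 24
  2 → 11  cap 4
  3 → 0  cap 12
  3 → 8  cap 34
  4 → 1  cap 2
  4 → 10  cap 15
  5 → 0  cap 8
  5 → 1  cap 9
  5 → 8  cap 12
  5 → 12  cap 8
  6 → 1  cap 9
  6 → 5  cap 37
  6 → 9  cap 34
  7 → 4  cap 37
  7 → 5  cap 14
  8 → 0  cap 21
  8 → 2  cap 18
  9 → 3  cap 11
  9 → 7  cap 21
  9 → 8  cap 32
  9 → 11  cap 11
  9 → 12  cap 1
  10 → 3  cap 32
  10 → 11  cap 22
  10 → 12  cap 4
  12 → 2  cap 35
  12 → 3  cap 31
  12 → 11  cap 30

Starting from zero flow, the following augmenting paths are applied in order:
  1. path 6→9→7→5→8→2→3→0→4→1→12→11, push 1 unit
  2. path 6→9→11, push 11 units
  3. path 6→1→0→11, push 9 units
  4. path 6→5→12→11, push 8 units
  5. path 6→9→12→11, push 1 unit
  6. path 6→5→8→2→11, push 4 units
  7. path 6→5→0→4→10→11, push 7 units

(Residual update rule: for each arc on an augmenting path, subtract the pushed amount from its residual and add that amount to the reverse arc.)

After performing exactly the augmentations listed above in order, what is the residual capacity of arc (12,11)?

Residual capacity of (12,11): 20

after path 1 (6→9→7→5→8→2→3→0→4→1→12→11, push 1): res(12,11)=29
after path 2 (6→9→11, push 11): res(12,11)=29
after path 3 (6→1→0→11, push 9): res(12,11)=29
after path 4 (6→5→12→11, push 8): res(12,11)=21
after path 5 (6→9→12→11, push 1): res(12,11)=20
after path 6 (6→5→8→2→11, push 4): res(12,11)=20
after path 7 (6→5→0→4→10→11, push 7): res(12,11)=20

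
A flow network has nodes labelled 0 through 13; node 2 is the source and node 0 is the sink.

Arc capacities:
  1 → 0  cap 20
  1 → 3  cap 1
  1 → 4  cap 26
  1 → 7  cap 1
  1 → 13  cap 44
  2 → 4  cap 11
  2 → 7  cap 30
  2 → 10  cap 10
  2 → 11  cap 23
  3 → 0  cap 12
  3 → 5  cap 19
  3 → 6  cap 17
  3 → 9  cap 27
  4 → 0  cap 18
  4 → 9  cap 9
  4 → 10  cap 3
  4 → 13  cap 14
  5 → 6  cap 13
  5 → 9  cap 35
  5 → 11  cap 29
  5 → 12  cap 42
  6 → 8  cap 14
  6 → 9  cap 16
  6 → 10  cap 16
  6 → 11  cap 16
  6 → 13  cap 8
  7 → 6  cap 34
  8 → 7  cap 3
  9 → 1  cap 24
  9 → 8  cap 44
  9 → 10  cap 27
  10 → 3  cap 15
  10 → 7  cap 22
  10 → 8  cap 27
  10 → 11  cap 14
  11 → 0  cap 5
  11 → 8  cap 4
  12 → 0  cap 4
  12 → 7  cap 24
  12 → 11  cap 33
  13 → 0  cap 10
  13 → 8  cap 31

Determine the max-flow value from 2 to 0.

Maximum flow value: 55

augment #1: 2→4→0 bottleneck 11, total now 11
augment #2: 2→11→0 bottleneck 5, total now 16
augment #3: 2→10→3→0 bottleneck 10, total now 26
augment #4: 2→7→6→13→0 bottleneck 8, total now 34
augment #5: 2→7→6→9→1→0 bottleneck 16, total now 50
augment #6: 2→7→6→10→3→0 bottleneck 2, total now 52
augment #7: 2→7→6→10→3→5→12→0 bottleneck 3, total now 55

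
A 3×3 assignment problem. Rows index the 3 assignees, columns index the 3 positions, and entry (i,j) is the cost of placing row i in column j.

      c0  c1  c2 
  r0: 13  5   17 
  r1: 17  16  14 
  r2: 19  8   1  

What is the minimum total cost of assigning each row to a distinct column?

Minimum assignment cost: 23

optimal assignment: row0→col1 (cost 5), row1→col0 (cost 17), row2→col2 (cost 1)
total = 5 + 17 + 1 = 23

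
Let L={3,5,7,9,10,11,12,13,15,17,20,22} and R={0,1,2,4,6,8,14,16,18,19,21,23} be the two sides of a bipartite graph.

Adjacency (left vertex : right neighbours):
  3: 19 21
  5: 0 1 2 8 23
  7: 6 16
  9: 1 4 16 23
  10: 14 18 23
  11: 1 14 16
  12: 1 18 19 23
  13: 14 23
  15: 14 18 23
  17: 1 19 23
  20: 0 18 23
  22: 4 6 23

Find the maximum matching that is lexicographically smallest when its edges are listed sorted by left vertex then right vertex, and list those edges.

|M| = 11 (so the lex-smallest maximum matching has 11 edges)
process left vertices in ascending order; for each, take the smallest-labelled available neighbour that still permits 11 edges overall, or leave it unmatched if none does
lex-smallest matching: {3-21, 5-2, 7-6, 9-1, 10-14, 11-16, 12-18, 13-23, 17-19, 20-0, 22-4}

Lex-smallest maximum matching: {(3,21), (5,2), (7,6), (9,1), (10,14), (11,16), (12,18), (13,23), (17,19), (20,0), (22,4)}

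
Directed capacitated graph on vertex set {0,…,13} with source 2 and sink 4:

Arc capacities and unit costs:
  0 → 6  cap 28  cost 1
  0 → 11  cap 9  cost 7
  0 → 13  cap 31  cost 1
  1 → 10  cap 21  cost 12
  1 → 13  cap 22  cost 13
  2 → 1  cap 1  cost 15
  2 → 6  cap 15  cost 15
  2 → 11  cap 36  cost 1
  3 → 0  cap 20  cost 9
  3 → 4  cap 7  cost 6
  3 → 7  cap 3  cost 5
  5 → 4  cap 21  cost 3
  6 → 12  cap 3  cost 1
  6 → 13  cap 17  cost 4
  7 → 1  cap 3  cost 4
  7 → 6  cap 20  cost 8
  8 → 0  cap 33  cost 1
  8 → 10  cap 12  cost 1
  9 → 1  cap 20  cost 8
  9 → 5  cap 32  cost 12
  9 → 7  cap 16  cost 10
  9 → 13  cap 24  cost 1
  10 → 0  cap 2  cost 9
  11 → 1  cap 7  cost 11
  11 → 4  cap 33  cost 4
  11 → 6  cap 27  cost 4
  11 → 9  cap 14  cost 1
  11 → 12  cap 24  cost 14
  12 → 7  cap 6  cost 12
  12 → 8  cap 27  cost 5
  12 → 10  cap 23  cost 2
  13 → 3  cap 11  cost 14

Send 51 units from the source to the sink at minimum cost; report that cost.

shortest-cost path #1: 2→11→4 push 33 @ unit cost 5 (adds 165)
shortest-cost path #2: 2→11→9→5→4 push 3 @ unit cost 17 (adds 51)
shortest-cost path #3: 2→6→13→3→4 push 7 @ unit cost 39 (adds 273)
shortest-cost path #4: 2→6→12→8→0→11→9→5→4 push 3 @ unit cost 45 (adds 135)
shortest-cost path #5: 2→1→10→0→11→9→5→4 push 1 @ unit cost 59 (adds 59)
shortest-cost path #6: 2→6→13→3→0→11→9→5→4 push 4 @ unit cost 65 (adds 260)
total cost = 943

Minimum cost for 51 units: 943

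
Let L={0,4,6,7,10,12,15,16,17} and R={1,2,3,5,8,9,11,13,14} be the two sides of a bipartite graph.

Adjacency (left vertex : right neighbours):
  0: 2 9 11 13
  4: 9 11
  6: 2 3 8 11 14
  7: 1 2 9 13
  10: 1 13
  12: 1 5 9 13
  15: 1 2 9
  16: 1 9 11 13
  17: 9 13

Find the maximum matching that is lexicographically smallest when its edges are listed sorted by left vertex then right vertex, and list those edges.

|M| = 7 (so the lex-smallest maximum matching has 7 edges)
process left vertices in ascending order; for each, take the smallest-labelled available neighbour that still permits 7 edges overall, or leave it unmatched if none does
lex-smallest matching: {0-2, 4-9, 6-3, 7-1, 10-13, 12-5, 16-11}

Lex-smallest maximum matching: {(0,2), (4,9), (6,3), (7,1), (10,13), (12,5), (16,11)}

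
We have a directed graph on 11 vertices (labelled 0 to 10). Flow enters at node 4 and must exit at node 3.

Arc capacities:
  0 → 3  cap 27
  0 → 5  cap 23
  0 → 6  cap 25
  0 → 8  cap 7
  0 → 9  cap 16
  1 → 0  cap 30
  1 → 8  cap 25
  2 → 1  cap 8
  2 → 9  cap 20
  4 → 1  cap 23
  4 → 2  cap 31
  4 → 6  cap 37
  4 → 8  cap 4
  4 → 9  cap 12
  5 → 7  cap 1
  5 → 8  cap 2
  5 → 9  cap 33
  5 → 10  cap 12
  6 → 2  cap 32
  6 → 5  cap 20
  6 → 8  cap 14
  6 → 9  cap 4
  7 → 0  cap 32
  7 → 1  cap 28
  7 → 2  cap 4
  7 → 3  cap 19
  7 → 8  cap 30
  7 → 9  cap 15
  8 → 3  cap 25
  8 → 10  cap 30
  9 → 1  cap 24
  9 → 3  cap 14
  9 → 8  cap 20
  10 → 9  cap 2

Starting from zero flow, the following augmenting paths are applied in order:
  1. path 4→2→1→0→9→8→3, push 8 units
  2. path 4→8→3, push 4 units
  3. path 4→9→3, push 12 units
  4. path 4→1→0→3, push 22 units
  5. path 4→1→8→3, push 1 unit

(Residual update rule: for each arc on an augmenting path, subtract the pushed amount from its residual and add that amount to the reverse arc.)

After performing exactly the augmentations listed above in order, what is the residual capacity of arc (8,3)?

after path 1 (4→2→1→0→9→8→3, push 8): res(8,3)=17
after path 2 (4→8→3, push 4): res(8,3)=13
after path 3 (4→9→3, push 12): res(8,3)=13
after path 4 (4→1→0→3, push 22): res(8,3)=13
after path 5 (4→1→8→3, push 1): res(8,3)=12

Residual capacity of (8,3): 12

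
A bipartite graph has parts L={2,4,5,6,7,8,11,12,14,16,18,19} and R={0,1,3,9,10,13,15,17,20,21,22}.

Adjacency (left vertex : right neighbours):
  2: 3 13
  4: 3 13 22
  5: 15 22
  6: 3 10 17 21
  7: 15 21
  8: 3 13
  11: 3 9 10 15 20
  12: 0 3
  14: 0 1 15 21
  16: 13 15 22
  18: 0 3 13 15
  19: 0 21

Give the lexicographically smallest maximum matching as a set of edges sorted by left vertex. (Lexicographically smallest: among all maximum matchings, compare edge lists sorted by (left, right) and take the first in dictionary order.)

|M| = 9 (so the lex-smallest maximum matching has 9 edges)
process left vertices in ascending order; for each, take the smallest-labelled available neighbour that still permits 9 edges overall, or leave it unmatched if none does
lex-smallest matching: {2-3, 4-13, 5-15, 6-10, 7-21, 11-9, 12-0, 14-1, 16-22}

Lex-smallest maximum matching: {(2,3), (4,13), (5,15), (6,10), (7,21), (11,9), (12,0), (14,1), (16,22)}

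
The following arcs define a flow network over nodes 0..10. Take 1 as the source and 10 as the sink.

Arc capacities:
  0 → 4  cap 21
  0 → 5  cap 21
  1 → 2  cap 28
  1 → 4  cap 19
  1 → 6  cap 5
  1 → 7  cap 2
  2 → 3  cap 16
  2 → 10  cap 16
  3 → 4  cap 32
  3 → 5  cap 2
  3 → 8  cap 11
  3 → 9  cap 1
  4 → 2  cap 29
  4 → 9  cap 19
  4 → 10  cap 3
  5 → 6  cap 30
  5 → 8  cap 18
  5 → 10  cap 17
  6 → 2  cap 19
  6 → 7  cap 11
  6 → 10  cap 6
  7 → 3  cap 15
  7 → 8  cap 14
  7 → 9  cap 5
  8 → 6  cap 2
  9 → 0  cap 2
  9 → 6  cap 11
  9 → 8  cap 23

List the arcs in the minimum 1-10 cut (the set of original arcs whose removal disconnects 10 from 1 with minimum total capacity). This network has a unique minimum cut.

augment #1: 1→2→10 push 16
augment #2: 1→4→10 push 3
augment #3: 1→6→10 push 5
augment #4: 1→2→3→5→10 push 2
augment #5: 1→4→9→6→10 push 1
augment #6: 1→4→9→0→5→10 push 2
max flow = 29; residual-reachable set from 1 gives S-side
cut edges (S→T): {(2,10), (3,5), (4,10), (6,10), (9,0)} total cap 29

Min-cut arcs: {(2,10), (3,5), (4,10), (6,10), (9,0)} (total capacity 29)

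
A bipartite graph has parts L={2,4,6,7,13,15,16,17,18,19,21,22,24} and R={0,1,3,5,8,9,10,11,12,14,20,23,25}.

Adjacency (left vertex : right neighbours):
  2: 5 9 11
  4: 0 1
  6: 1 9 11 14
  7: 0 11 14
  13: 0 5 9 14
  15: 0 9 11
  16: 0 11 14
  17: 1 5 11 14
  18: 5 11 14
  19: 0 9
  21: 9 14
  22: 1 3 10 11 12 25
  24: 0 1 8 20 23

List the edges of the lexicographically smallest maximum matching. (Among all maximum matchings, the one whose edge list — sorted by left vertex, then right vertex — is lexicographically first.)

|M| = 8 (so the lex-smallest maximum matching has 8 edges)
process left vertices in ascending order; for each, take the smallest-labelled available neighbour that still permits 8 edges overall, or leave it unmatched if none does
lex-smallest matching: {2-5, 4-0, 6-1, 7-11, 13-9, 16-14, 22-3, 24-8}

Lex-smallest maximum matching: {(2,5), (4,0), (6,1), (7,11), (13,9), (16,14), (22,3), (24,8)}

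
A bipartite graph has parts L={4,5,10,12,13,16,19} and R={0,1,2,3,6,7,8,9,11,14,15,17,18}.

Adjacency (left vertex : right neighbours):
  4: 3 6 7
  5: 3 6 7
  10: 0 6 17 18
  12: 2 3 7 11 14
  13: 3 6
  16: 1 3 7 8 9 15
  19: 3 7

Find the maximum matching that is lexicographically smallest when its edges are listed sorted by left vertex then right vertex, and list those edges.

Lex-smallest maximum matching: {(4,3), (5,6), (10,0), (12,2), (16,1), (19,7)}

|M| = 6 (so the lex-smallest maximum matching has 6 edges)
process left vertices in ascending order; for each, take the smallest-labelled available neighbour that still permits 6 edges overall, or leave it unmatched if none does
lex-smallest matching: {4-3, 5-6, 10-0, 12-2, 16-1, 19-7}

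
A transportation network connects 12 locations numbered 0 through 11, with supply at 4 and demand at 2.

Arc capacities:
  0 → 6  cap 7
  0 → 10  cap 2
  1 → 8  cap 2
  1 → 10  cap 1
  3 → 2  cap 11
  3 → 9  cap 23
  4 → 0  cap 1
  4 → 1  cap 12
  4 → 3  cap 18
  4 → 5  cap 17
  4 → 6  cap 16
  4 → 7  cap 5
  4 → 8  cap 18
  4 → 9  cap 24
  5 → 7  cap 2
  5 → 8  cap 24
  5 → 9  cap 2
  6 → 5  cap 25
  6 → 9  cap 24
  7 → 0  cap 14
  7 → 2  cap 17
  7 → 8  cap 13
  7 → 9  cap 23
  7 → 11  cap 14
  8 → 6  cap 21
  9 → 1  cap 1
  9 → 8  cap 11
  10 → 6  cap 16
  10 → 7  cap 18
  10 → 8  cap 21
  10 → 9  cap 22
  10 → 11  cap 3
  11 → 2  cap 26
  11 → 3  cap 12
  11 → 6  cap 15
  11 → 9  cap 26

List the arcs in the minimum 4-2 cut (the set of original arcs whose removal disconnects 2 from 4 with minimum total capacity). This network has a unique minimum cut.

augment #1: 4→3→2 push 11
augment #2: 4→7→2 push 5
augment #3: 4→5→7→2 push 2
augment #4: 4→0→10→7→2 push 1
augment #5: 4→1→10→7→2 push 1
max flow = 20; residual-reachable set from 4 gives S-side
cut edges (S→T): {(1,10), (3,2), (4,0), (4,7), (5,7)} total cap 20

Min-cut arcs: {(1,10), (3,2), (4,0), (4,7), (5,7)} (total capacity 20)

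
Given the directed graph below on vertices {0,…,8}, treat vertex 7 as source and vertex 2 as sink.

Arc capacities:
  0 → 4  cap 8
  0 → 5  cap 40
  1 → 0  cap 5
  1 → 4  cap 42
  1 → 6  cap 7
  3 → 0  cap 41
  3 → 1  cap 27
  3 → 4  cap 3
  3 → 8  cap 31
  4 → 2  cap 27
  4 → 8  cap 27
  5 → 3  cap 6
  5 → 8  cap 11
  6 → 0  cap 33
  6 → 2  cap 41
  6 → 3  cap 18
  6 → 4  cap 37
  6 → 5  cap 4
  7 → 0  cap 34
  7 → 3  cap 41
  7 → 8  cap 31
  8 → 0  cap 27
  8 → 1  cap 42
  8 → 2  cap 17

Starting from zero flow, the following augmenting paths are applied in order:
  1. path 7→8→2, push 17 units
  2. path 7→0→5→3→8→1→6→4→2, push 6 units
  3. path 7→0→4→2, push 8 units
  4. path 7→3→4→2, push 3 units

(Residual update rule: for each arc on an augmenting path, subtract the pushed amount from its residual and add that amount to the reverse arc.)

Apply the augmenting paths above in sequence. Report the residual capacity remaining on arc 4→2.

Residual capacity of (4,2): 10

after path 1 (7→8→2, push 17): res(4,2)=27
after path 2 (7→0→5→3→8→1→6→4→2, push 6): res(4,2)=21
after path 3 (7→0→4→2, push 8): res(4,2)=13
after path 4 (7→3→4→2, push 3): res(4,2)=10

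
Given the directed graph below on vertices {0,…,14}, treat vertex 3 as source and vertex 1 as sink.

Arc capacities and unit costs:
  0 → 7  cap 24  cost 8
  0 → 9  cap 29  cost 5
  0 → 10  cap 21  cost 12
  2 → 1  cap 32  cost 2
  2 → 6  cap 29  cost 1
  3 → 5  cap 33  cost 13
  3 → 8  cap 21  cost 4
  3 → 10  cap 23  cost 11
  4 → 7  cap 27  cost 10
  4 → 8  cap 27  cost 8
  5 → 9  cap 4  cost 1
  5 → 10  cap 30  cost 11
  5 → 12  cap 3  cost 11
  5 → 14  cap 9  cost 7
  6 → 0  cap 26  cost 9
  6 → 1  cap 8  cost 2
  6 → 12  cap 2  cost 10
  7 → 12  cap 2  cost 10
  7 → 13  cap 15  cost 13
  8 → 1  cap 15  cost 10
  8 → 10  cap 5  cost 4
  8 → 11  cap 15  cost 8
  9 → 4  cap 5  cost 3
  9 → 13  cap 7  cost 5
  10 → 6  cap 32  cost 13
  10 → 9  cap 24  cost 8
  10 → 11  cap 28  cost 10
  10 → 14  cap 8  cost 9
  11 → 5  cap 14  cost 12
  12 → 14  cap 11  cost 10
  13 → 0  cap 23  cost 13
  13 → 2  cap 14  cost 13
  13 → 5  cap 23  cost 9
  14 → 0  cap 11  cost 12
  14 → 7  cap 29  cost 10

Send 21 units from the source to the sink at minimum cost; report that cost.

Minimum cost for 21 units: 351

shortest-cost path #1: 3→8→1 push 15 @ unit cost 14 (adds 210)
shortest-cost path #2: 3→8→10→6→1 push 5 @ unit cost 23 (adds 115)
shortest-cost path #3: 3→10→6→1 push 1 @ unit cost 26 (adds 26)
total cost = 351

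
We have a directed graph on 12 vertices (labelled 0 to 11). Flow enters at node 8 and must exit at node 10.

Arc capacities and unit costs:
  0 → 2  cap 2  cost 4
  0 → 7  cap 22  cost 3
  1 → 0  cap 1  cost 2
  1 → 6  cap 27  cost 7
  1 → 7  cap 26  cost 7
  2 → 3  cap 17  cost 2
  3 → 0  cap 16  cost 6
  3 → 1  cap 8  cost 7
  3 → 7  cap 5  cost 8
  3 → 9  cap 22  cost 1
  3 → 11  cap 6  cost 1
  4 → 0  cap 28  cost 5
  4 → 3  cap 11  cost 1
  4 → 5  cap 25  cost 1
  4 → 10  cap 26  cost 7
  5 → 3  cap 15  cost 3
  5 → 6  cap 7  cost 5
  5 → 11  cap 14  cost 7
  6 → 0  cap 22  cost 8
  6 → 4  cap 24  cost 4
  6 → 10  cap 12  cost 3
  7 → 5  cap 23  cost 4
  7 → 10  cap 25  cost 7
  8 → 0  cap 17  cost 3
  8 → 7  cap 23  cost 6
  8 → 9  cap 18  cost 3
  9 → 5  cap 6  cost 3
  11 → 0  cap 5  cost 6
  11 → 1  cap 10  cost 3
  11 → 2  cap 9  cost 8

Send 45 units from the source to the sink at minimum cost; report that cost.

shortest-cost path #1: 8→7→10 push 23 @ unit cost 13 (adds 299)
shortest-cost path #2: 8→0→7→10 push 2 @ unit cost 13 (adds 26)
shortest-cost path #3: 8→9→5→6→10 push 6 @ unit cost 14 (adds 84)
shortest-cost path #4: 8→0→7→5→6→10 push 1 @ unit cost 18 (adds 18)
shortest-cost path #5: 8→0→2→3→11→1→6→10 push 2 @ unit cost 23 (adds 46)
shortest-cost path #6: 8→0→7→5→3→11→1→6→10 push 3 @ unit cost 27 (adds 81)
shortest-cost path #7: 8→0→7→5→3→11→1→6→4→10 push 1 @ unit cost 35 (adds 35)
shortest-cost path #8: 8→0→7→5→11→1→6→4→10 push 4 @ unit cost 38 (adds 152)
shortest-cost path #9: 8→0→7→5→3→1→6→4→10 push 3 @ unit cost 38 (adds 114)
total cost = 855

Minimum cost for 45 units: 855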